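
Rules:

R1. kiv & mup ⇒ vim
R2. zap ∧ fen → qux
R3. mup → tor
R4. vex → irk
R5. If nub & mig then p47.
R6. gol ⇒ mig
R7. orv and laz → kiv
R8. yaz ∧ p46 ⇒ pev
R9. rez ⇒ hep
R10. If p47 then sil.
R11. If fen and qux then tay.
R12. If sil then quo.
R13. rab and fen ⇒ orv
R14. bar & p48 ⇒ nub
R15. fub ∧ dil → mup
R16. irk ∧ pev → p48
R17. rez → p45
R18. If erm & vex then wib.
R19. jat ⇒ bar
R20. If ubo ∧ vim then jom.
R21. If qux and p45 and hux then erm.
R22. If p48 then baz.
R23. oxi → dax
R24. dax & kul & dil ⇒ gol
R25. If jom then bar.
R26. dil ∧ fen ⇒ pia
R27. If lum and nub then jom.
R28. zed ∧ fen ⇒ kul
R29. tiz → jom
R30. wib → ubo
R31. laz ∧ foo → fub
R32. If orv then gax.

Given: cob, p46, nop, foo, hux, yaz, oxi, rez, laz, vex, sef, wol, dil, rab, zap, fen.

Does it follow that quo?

No

Forward chaining from the given facts derives: qux, irk, pev, hep, tay, orv, p48, p45, erm, baz, dax, pia, fub, gax, kiv, mup, wib, ubo, vim, tor, jom, bar, nub.
The only rule concluding quo is R12, which needs sil; that is never established.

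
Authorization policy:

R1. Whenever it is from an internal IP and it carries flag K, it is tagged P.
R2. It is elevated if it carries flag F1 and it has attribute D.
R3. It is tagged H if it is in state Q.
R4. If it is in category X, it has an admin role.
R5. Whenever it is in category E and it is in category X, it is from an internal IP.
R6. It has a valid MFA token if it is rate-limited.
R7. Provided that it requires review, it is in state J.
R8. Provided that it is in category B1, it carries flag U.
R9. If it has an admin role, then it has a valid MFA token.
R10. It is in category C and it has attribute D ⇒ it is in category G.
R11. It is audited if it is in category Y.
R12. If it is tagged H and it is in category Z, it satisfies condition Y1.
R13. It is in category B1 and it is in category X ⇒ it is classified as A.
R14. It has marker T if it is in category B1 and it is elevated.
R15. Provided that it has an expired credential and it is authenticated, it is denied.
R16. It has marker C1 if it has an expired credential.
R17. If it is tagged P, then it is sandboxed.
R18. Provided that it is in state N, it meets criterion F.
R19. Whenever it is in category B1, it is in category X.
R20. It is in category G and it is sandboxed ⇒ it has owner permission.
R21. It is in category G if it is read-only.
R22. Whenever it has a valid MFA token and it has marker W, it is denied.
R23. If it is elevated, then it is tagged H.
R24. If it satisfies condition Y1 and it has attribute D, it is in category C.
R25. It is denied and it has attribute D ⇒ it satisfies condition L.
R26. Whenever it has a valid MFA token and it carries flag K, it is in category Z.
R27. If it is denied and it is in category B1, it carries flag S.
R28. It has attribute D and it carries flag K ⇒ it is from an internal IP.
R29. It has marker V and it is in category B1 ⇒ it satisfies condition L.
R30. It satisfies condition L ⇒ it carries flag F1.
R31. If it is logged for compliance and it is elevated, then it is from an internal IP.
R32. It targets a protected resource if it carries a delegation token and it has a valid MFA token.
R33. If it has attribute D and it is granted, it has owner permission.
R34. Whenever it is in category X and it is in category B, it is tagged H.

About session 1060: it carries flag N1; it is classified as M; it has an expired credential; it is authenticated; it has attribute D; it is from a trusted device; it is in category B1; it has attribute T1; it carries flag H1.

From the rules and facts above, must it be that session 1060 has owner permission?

Forward chaining from the given facts derives: carries flag U, is denied, has marker C1, is in category X, satisfies condition L, carries flag S, carries flag F1, is elevated, has an admin role, has a valid MFA token, is classified as A, has marker T, is tagged H.
Rules concluding "it has owner permission": R20 needs "it is in category G"; R33 needs "it is granted" — none of these are established.

No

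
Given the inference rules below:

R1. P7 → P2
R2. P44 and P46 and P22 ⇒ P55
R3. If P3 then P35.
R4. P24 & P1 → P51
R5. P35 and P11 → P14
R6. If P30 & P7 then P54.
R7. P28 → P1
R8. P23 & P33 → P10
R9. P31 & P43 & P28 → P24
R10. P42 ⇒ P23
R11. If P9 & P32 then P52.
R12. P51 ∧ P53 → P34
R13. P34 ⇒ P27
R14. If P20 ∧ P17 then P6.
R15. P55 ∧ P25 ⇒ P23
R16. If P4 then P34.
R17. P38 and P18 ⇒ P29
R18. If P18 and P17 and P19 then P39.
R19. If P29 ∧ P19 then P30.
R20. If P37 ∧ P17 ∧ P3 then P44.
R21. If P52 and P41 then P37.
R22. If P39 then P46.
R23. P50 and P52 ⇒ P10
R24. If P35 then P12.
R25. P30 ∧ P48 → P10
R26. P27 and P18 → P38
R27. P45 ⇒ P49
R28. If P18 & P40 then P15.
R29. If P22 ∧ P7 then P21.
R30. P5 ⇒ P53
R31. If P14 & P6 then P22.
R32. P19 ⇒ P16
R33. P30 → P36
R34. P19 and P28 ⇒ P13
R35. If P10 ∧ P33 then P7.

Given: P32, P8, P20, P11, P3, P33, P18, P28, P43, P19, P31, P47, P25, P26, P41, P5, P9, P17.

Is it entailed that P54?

Yes

P35  (by R3: P3)
P14  (by R5: P35, P11)
P1  (by R7: P28)
P24  (by R9: P31, P43, P28)
P52  (by R11: P9, P32)
P6  (by R14: P20, P17)
P39  (by R18: P18, P17, P19)
P37  (by R21: P52, P41)
P46  (by R22: P39)
P53  (by R30: P5)
P22  (by R31: P14, P6)
P51  (by R4: P24, P1)
P34  (by R12: P51, P53)
P27  (by R13: P34)
P44  (by R20: P37, P17, P3)
P38  (by R26: P27, P18)
P55  (by R2: P44, P46, P22)
P23  (by R15: P55, P25)
P29  (by R17: P38, P18)
P30  (by R19: P29, P19)
P10  (by R8: P23, P33)
P7  (by R35: P10, P33)
P54  (by R6: P30, P7)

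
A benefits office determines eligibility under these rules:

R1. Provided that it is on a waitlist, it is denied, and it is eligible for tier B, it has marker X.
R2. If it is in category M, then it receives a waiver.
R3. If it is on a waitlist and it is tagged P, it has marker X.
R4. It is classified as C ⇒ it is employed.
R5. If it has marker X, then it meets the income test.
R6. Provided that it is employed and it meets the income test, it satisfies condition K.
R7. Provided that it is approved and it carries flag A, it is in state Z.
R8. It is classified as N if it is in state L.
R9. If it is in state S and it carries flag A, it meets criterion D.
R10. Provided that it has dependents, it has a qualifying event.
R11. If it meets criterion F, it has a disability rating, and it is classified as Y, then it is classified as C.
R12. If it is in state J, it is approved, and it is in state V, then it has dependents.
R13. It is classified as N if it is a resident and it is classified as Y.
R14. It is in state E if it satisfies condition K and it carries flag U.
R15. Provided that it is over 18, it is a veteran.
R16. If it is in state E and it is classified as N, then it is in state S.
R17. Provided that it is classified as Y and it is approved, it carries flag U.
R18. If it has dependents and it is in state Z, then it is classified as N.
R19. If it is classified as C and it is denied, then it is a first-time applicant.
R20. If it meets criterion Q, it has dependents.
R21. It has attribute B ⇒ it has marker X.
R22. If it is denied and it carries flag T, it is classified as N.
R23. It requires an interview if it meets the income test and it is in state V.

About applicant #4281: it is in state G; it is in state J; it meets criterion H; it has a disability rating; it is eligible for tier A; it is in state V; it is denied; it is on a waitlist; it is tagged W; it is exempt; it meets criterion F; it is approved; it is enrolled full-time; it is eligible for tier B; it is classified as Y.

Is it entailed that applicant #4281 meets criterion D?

Forward chaining from the given facts derives: has marker X, meets the income test, is classified as C, has dependents, carries flag U, is a first-time applicant, requires an interview, is employed, satisfies condition K, has a qualifying event, is in state E.
The only rule concluding "it meets criterion D" is R9, which needs "it is in state S"; that is never established.

No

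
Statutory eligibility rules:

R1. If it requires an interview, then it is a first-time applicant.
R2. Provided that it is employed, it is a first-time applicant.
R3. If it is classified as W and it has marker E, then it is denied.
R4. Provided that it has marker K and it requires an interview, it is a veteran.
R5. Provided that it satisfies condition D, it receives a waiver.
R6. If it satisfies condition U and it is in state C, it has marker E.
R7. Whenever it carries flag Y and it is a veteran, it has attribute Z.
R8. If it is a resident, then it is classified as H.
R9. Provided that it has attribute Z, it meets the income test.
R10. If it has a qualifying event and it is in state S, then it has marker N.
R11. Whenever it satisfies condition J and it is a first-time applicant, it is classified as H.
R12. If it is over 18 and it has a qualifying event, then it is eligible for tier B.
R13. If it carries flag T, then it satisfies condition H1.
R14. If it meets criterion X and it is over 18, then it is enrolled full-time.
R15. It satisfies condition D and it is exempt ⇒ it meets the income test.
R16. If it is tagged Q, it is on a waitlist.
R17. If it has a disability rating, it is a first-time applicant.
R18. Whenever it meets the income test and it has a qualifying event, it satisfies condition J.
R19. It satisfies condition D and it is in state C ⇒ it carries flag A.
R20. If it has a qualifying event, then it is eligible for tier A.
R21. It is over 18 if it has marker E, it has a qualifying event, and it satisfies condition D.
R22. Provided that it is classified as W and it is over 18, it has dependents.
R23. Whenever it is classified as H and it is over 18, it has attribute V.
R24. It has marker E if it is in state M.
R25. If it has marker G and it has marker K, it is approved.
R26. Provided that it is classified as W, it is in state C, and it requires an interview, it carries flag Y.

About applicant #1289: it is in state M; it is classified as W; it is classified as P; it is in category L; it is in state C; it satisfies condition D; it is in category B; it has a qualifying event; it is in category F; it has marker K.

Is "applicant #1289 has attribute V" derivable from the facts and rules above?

No

Forward chaining from the given facts derives: receives a waiver, carries flag A, is eligible for tier A, has marker E, is denied, is over 18, has dependents, is eligible for tier B.
The only rule concluding "it has attribute V" is R23, which needs "it is classified as H"; that is never established.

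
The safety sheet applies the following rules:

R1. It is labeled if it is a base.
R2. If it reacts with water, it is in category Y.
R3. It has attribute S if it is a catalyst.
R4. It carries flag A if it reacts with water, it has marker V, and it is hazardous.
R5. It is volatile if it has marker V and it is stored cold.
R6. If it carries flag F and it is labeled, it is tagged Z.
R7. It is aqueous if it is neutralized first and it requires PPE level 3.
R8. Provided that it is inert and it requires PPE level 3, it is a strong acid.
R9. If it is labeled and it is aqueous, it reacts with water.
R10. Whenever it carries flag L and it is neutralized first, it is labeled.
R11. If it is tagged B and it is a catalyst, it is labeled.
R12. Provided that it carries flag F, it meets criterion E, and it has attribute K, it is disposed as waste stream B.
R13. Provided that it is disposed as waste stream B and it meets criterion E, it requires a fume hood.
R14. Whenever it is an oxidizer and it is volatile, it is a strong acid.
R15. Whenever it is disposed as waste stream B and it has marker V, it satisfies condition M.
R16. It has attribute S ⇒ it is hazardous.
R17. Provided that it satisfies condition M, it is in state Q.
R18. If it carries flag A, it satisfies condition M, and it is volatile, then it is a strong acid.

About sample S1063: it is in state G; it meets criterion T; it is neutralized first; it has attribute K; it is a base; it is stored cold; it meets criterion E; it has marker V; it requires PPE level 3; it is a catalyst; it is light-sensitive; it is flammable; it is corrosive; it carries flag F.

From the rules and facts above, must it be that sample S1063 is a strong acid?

Yes

By R1 (it is a base): it is labeled.
By R3 (it is a catalyst): it has attribute S.
By R5 (it has marker V, it is stored cold): it is volatile.
By R7 (it is neutralized first, it requires PPE level 3): it is aqueous.
By R9 (it is labeled, it is aqueous): it reacts with water.
By R12 (it carries flag F, it meets criterion E, it has attribute K): it is disposed as waste stream B.
By R15 (it is disposed as waste stream B, it has marker V): it satisfies condition M.
By R16 (it has attribute S): it is hazardous.
By R4 (it reacts with water, it has marker V, it is hazardous): it carries flag A.
By R18 (it carries flag A, it satisfies condition M, it is volatile): it is a strong acid.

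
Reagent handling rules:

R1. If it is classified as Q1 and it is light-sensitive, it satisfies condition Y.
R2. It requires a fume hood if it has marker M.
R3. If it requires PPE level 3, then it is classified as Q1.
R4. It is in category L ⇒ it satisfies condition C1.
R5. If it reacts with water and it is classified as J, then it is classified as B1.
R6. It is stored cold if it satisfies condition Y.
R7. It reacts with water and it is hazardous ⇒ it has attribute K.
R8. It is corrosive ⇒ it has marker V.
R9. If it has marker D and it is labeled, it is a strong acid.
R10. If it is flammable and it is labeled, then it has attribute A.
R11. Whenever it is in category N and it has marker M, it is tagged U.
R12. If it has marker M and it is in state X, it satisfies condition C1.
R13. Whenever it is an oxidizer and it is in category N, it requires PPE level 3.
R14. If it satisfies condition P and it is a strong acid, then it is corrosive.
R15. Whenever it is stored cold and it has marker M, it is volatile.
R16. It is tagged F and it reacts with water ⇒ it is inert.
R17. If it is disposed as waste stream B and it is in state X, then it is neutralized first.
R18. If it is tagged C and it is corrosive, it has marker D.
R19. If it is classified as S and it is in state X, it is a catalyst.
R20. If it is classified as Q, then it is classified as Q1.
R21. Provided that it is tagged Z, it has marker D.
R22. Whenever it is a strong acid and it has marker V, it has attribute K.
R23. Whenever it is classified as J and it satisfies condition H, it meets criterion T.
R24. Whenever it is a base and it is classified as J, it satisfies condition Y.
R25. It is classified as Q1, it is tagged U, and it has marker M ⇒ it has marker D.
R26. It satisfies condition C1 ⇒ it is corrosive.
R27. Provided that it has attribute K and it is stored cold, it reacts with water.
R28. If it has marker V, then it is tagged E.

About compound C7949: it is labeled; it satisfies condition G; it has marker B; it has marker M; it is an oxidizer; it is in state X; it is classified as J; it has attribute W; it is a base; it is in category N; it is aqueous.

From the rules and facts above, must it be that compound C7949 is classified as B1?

Yes

By R11 (it is in category N, it has marker M): it is tagged U.
By R12 (it has marker M, it is in state X): it satisfies condition C1.
By R13 (it is an oxidizer, it is in category N): it requires PPE level 3.
By R24 (it is a base, it is classified as J): it satisfies condition Y.
By R26 (it satisfies condition C1): it is corrosive.
By R3 (it requires PPE level 3): it is classified as Q1.
By R6 (it satisfies condition Y): it is stored cold.
By R8 (it is corrosive): it has marker V.
By R25 (it is classified as Q1, it is tagged U, it has marker M): it has marker D.
By R9 (it has marker D, it is labeled): it is a strong acid.
By R22 (it is a strong acid, it has marker V): it has attribute K.
By R27 (it has attribute K, it is stored cold): it reacts with water.
By R5 (it reacts with water, it is classified as J): it is classified as B1.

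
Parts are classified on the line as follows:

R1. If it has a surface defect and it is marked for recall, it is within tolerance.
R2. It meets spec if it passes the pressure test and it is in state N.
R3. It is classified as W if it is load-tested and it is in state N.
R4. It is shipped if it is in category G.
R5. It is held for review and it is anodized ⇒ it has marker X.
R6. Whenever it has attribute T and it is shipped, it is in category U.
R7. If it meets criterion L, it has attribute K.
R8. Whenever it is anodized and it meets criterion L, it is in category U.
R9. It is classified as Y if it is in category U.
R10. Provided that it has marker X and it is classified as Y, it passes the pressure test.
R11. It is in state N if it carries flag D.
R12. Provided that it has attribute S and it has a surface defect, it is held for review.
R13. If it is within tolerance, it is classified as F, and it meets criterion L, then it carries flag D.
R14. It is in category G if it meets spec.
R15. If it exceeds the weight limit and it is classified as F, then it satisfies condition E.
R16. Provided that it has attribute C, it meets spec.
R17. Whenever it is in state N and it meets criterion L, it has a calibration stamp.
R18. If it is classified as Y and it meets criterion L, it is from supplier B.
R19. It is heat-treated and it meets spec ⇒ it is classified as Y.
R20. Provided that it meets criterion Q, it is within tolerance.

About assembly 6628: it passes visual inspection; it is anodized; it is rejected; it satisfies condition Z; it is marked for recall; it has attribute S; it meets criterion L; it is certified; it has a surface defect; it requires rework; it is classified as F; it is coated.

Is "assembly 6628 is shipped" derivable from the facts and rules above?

Yes

By R1 (it has a surface defect, it is marked for recall): it is within tolerance.
By R8 (it is anodized, it meets criterion L): it is in category U.
By R9 (it is in category U): it is classified as Y.
By R12 (it has attribute S, it has a surface defect): it is held for review.
By R13 (it is within tolerance, it is classified as F, it meets criterion L): it carries flag D.
By R5 (it is held for review, it is anodized): it has marker X.
By R10 (it has marker X, it is classified as Y): it passes the pressure test.
By R11 (it carries flag D): it is in state N.
By R2 (it passes the pressure test, it is in state N): it meets spec.
By R14 (it meets spec): it is in category G.
By R4 (it is in category G): it is shipped.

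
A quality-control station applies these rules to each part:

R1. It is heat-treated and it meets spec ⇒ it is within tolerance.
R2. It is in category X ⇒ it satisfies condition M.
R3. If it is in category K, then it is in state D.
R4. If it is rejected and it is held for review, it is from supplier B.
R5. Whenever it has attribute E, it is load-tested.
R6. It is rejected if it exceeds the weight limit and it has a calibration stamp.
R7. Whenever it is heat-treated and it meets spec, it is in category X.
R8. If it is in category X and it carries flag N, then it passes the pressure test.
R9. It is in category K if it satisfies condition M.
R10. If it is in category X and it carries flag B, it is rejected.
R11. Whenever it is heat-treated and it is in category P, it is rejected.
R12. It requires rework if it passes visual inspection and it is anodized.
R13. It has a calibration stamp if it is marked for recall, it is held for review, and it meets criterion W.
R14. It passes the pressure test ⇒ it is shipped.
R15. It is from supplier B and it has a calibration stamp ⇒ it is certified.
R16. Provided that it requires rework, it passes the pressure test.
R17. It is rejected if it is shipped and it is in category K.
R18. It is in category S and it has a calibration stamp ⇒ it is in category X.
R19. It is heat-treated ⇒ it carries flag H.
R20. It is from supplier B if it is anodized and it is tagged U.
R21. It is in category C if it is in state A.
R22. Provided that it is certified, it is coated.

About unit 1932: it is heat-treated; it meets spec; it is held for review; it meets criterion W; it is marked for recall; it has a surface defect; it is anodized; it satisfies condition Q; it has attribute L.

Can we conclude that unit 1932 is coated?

Forward chaining from the given facts derives: is within tolerance, is in category X, has a calibration stamp, carries flag H, satisfies condition M, is in category K, is in state D.
The only rule concluding "it is coated" is R22, which needs "it is certified"; that is never established.

No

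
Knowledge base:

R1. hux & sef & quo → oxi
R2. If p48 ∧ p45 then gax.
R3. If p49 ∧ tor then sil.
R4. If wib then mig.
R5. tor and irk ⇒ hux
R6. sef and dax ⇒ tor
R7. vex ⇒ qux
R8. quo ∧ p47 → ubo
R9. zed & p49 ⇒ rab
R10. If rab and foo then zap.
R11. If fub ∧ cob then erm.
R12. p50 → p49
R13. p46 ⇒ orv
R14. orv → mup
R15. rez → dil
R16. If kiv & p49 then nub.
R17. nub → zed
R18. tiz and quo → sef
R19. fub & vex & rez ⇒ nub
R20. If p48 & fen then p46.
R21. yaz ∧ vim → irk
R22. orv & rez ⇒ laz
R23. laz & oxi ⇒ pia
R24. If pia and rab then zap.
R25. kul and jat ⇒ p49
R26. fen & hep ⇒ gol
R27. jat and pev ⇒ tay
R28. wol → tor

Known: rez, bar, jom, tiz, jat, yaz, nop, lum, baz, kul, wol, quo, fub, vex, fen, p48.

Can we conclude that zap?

No

Forward chaining from the given facts derives: qux, dil, sef, nub, p46, p49, tor, sil, orv, mup, zed, laz, rab.
Rules concluding zap: R10 needs foo; R24 needs pia — none of these are established.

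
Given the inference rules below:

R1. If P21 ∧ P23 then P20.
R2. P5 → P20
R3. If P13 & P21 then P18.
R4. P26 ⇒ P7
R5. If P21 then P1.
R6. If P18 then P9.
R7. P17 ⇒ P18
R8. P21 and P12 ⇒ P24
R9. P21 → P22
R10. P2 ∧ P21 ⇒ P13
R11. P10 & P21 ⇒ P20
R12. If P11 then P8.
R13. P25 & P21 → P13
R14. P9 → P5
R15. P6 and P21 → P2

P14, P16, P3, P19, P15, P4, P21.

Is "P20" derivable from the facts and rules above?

Forward chaining from the given facts derives: P1, P22.
Rules concluding P20: R1 needs P23; R2 needs P5; R11 needs P10 — none of these are established.

No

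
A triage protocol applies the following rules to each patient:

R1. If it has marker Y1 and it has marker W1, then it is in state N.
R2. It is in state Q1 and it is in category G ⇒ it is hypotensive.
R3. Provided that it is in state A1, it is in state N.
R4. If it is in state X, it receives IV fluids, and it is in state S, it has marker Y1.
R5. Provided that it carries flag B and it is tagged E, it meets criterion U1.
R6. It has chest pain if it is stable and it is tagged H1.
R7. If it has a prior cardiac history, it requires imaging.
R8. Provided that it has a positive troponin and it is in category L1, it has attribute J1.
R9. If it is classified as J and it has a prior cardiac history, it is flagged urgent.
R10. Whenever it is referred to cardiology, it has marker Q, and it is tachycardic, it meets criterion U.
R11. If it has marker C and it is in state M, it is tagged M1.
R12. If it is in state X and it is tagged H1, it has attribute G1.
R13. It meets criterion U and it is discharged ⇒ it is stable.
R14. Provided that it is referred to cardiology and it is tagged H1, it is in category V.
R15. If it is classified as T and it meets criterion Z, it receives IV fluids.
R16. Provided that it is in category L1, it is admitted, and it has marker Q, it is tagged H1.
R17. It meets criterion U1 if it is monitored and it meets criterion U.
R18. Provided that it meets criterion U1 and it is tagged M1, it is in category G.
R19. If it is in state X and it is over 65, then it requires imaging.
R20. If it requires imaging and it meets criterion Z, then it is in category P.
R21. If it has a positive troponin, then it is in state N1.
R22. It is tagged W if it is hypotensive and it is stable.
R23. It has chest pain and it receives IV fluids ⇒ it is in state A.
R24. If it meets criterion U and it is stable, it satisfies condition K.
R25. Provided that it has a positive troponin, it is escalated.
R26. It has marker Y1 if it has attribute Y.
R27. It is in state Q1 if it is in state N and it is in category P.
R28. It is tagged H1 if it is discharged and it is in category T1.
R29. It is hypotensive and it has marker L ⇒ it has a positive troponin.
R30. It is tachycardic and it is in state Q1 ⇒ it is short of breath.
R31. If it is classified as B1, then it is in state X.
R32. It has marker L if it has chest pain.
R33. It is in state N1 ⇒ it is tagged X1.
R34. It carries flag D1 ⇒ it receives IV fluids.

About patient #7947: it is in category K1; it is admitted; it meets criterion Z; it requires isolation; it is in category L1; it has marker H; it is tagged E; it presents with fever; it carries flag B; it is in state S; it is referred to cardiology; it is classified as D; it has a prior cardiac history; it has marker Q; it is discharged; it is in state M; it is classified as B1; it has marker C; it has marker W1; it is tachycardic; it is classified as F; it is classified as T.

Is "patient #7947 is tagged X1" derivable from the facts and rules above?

Yes

By R5 (it carries flag B, it is tagged E): it meets criterion U1.
By R7 (it has a prior cardiac history): it requires imaging.
By R10 (it is referred to cardiology, it has marker Q, it is tachycardic): it meets criterion U.
By R11 (it has marker C, it is in state M): it is tagged M1.
By R13 (it meets criterion U, it is discharged): it is stable.
By R15 (it is classified as T, it meets criterion Z): it receives IV fluids.
By R16 (it is in category L1, it is admitted, it has marker Q): it is tagged H1.
By R18 (it meets criterion U1, it is tagged M1): it is in category G.
By R20 (it requires imaging, it meets criterion Z): it is in category P.
By R31 (it is classified as B1): it is in state X.
By R4 (it is in state X, it receives IV fluids, it is in state S): it has marker Y1.
By R6 (it is stable, it is tagged H1): it has chest pain.
By R32 (it has chest pain): it has marker L.
By R1 (it has marker Y1, it has marker W1): it is in state N.
By R27 (it is in state N, it is in category P): it is in state Q1.
By R2 (it is in state Q1, it is in category G): it is hypotensive.
By R29 (it is hypotensive, it has marker L): it has a positive troponin.
By R21 (it has a positive troponin): it is in state N1.
By R33 (it is in state N1): it is tagged X1.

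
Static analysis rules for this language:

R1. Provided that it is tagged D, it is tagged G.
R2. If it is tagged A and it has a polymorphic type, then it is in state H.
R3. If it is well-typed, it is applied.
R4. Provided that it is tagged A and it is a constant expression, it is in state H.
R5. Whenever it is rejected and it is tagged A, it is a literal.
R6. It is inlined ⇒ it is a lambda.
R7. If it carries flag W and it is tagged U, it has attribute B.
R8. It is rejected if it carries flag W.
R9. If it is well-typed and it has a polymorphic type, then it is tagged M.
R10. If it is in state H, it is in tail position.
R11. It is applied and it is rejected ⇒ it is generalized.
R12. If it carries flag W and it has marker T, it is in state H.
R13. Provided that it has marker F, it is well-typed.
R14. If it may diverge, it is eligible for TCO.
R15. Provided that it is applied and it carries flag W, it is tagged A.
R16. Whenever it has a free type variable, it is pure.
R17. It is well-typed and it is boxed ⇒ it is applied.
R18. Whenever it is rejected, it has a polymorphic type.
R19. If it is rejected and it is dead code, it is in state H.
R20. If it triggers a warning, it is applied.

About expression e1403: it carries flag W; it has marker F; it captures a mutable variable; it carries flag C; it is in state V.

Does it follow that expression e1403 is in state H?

By R8 (it carries flag W): it is rejected.
By R13 (it has marker F): it is well-typed.
By R18 (it is rejected): it has a polymorphic type.
By R3 (it is well-typed): it is applied.
By R15 (it is applied, it carries flag W): it is tagged A.
By R2 (it is tagged A, it has a polymorphic type): it is in state H.

Yes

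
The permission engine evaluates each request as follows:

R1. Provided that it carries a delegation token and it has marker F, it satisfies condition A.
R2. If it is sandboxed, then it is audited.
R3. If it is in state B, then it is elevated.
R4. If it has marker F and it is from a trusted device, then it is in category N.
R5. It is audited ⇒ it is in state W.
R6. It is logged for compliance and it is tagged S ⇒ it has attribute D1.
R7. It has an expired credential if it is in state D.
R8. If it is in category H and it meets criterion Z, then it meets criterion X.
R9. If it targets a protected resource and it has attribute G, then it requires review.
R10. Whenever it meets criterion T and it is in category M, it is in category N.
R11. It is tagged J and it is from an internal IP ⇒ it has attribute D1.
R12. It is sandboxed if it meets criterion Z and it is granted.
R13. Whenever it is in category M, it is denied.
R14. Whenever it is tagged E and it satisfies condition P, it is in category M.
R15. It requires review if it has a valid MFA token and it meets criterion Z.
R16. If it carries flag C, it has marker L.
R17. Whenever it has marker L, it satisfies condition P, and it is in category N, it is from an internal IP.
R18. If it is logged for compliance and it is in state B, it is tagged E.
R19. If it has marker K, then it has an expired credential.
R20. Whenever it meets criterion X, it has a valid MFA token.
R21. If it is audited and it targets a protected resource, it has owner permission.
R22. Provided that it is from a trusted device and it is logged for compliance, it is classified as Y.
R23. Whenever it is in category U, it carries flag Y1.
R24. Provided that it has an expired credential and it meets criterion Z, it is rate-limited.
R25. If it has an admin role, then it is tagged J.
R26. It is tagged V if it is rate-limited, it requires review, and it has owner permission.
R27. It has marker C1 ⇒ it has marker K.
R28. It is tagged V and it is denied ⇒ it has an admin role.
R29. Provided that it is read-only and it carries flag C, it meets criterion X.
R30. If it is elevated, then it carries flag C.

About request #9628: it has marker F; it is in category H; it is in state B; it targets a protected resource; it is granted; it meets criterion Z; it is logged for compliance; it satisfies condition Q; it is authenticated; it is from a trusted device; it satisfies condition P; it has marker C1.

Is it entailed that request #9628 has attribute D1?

By R3 (it is in state B): it is elevated.
By R4 (it has marker F, it is from a trusted device): it is in category N.
By R8 (it is in category H, it meets criterion Z): it meets criterion X.
By R12 (it meets criterion Z, it is granted): it is sandboxed.
By R18 (it is logged for compliance, it is in state B): it is tagged E.
By R20 (it meets criterion X): it has a valid MFA token.
By R27 (it has marker C1): it has marker K.
By R30 (it is elevated): it carries flag C.
By R2 (it is sandboxed): it is audited.
By R14 (it is tagged E, it satisfies condition P): it is in category M.
By R15 (it has a valid MFA token, it meets criterion Z): it requires review.
By R16 (it carries flag C): it has marker L.
By R17 (it has marker L, it satisfies condition P, it is in category N): it is from an internal IP.
By R19 (it has marker K): it has an expired credential.
By R21 (it is audited, it targets a protected resource): it has owner permission.
By R24 (it has an expired credential, it meets criterion Z): it is rate-limited.
By R26 (it is rate-limited, it requires review, it has owner permission): it is tagged V.
By R13 (it is in category M): it is denied.
By R28 (it is tagged V, it is denied): it has an admin role.
By R25 (it has an admin role): it is tagged J.
By R11 (it is tagged J, it is from an internal IP): it has attribute D1.

Yes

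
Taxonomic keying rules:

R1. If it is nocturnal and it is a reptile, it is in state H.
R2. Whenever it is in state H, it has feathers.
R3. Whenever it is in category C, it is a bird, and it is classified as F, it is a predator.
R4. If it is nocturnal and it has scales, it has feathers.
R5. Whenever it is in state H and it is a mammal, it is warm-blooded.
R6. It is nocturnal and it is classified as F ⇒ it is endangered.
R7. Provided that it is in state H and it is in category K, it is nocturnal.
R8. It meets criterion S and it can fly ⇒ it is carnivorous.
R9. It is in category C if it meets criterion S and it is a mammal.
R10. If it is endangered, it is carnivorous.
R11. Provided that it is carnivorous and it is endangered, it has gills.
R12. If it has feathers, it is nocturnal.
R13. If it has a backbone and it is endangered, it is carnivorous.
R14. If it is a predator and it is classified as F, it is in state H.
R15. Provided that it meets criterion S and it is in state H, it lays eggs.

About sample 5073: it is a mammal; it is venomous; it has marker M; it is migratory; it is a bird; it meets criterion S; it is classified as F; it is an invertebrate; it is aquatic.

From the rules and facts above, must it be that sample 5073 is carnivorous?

By R9 (it meets criterion S, it is a mammal): it is in category C.
By R3 (it is in category C, it is a bird, it is classified as F): it is a predator.
By R14 (it is a predator, it is classified as F): it is in state H.
By R2 (it is in state H): it has feathers.
By R12 (it has feathers): it is nocturnal.
By R6 (it is nocturnal, it is classified as F): it is endangered.
By R10 (it is endangered): it is carnivorous.

Yes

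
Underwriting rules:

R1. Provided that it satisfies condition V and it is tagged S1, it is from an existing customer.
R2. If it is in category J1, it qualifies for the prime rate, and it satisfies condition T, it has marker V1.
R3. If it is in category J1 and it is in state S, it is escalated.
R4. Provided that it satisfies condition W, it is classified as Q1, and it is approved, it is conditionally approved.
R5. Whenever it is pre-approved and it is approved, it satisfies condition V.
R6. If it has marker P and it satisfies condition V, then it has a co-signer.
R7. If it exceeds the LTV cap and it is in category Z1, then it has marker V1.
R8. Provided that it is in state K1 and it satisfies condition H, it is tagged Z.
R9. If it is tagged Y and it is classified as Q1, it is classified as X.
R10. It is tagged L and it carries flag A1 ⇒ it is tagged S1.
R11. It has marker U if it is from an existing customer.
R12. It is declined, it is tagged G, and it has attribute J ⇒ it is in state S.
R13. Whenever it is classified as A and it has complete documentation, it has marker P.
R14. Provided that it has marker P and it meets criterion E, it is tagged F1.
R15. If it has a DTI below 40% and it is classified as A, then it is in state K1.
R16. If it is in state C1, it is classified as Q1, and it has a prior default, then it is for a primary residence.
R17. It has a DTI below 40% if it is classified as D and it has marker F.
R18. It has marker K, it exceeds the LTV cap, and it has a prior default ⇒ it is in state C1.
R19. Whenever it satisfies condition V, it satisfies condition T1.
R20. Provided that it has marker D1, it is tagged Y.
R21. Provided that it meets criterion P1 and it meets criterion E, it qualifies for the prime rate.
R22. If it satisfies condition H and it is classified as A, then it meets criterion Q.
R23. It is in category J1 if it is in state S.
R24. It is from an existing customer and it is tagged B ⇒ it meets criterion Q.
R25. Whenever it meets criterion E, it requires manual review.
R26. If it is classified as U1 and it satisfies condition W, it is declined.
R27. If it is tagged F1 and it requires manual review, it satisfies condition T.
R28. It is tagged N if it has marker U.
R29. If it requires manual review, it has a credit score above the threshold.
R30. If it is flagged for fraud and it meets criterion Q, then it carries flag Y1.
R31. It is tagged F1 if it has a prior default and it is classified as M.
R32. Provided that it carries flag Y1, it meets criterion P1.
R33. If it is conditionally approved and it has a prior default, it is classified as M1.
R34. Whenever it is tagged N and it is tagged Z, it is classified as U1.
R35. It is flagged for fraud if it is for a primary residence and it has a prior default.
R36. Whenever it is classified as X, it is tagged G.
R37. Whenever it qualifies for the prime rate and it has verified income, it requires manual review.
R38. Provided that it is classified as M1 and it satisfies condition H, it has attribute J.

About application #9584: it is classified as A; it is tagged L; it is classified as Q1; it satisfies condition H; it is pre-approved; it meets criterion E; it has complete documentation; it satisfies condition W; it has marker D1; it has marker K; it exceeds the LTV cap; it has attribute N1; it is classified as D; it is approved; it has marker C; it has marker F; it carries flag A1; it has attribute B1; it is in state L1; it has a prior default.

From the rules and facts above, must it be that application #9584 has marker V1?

Yes

By R4 (it satisfies condition W, it is classified as Q1, it is approved): it is conditionally approved.
By R5 (it is pre-approved, it is approved): it satisfies condition V.
By R10 (it is tagged L, it carries flag A1): it is tagged S1.
By R13 (it is classified as A, it has complete documentation): it has marker P.
By R14 (it has marker P, it meets criterion E): it is tagged F1.
By R17 (it is classified as D, it has marker F): it has a DTI below 40%.
By R18 (it has marker K, it exceeds the LTV cap, it has a prior default): it is in state C1.
By R20 (it has marker D1): it is tagged Y.
By R22 (it satisfies condition H, it is classified as A): it meets criterion Q.
By R25 (it meets criterion E): it requires manual review.
By R27 (it is tagged F1, it requires manual review): it satisfies condition T.
By R33 (it is conditionally approved, it has a prior default): it is classified as M1.
By R38 (it is classified as M1, it satisfies condition H): it has attribute J.
By R1 (it satisfies condition V, it is tagged S1): it is from an existing customer.
By R9 (it is tagged Y, it is classified as Q1): it is classified as X.
By R11 (it is from an existing customer): it has marker U.
By R15 (it has a DTI below 40%, it is classified as A): it is in state K1.
By R16 (it is in state C1, it is classified as Q1, it has a prior default): it is for a primary residence.
By R28 (it has marker U): it is tagged N.
By R35 (it is for a primary residence, it has a prior default): it is flagged for fraud.
By R36 (it is classified as X): it is tagged G.
By R8 (it is in state K1, it satisfies condition H): it is tagged Z.
By R30 (it is flagged for fraud, it meets criterion Q): it carries flag Y1.
By R32 (it carries flag Y1): it meets criterion P1.
By R34 (it is tagged N, it is tagged Z): it is classified as U1.
By R21 (it meets criterion P1, it meets criterion E): it qualifies for the prime rate.
By R26 (it is classified as U1, it satisfies condition W): it is declined.
By R12 (it is declined, it is tagged G, it has attribute J): it is in state S.
By R23 (it is in state S): it is in category J1.
By R2 (it is in category J1, it qualifies for the prime rate, it satisfies condition T): it has marker V1.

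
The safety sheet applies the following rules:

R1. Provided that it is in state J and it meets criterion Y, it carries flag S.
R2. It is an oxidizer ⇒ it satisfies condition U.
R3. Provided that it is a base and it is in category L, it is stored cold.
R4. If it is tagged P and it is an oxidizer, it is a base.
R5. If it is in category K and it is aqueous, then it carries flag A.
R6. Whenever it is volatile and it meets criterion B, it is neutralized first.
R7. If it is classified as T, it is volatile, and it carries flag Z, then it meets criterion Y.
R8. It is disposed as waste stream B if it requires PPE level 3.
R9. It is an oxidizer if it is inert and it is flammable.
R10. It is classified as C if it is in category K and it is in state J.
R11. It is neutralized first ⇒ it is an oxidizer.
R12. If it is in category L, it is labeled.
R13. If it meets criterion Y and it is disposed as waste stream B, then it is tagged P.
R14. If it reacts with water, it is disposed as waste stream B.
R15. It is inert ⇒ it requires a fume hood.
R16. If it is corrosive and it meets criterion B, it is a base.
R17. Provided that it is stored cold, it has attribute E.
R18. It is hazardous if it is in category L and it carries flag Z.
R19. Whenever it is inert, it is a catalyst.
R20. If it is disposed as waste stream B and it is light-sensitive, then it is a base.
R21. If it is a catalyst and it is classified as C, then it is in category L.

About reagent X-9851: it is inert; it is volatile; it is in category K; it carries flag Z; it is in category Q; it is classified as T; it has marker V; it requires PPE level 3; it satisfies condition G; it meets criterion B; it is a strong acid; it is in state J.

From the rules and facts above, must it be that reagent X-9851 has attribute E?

By R6 (it is volatile, it meets criterion B): it is neutralized first.
By R7 (it is classified as T, it is volatile, it carries flag Z): it meets criterion Y.
By R8 (it requires PPE level 3): it is disposed as waste stream B.
By R10 (it is in category K, it is in state J): it is classified as C.
By R11 (it is neutralized first): it is an oxidizer.
By R13 (it meets criterion Y, it is disposed as waste stream B): it is tagged P.
By R19 (it is inert): it is a catalyst.
By R21 (it is a catalyst, it is classified as C): it is in category L.
By R4 (it is tagged P, it is an oxidizer): it is a base.
By R3 (it is a base, it is in category L): it is stored cold.
By R17 (it is stored cold): it has attribute E.

Yes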